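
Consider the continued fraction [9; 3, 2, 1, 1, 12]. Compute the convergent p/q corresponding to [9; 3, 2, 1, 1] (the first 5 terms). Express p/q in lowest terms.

Start with 1.
1 + 1/(1/1) = 1 + 1/1 = 2/1
2 + 1/(2/1) = 2 + 1/2 = 5/2
3 + 1/(5/2) = 3 + 2/5 = 17/5
9 + 1/(17/5) = 9 + 5/17 = 158/17

158/17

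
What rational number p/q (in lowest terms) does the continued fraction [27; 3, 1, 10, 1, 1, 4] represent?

11093/407

a_0 = 27: 27/1
a_1 = 3: 82/3
a_2 = 1: 109/4
a_3 = 10: 1172/43
a_4 = 1: 1281/47
a_5 = 1: 2453/90
a_6 = 4: 11093/407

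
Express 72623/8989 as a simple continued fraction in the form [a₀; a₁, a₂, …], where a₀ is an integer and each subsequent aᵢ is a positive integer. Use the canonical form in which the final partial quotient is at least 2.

⌊72623/8989⌋ = 8, remainder 711
⌊8989/711⌋ = 12, remainder 457
⌊711/457⌋ = 1, remainder 254
⌊457/254⌋ = 1, remainder 203
⌊254/203⌋ = 1, remainder 51
⌊203/51⌋ = 3, remainder 50
⌊51/50⌋ = 1, remainder 1
⌊50/1⌋ = 50, remainder 0

[8; 12, 1, 1, 1, 3, 1, 50]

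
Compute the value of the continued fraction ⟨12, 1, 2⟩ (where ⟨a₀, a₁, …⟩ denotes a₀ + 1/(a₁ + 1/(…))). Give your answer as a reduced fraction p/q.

38/3

Use the convergent recurrence hₖ = aₖ·hₖ₋₁ + hₖ₋₂ (and likewise for the denominators kₖ):
a_0 = 12: 12/1
a_1 = 1: 13/1
a_2 = 2: 38/3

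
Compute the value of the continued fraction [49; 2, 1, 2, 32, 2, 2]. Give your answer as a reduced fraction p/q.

64730/1311

Collapse the nested fraction from the inside out:
Start with 2.
2 + 1/(2/1) = 2 + 1/2 = 5/2
32 + 1/(5/2) = 32 + 2/5 = 162/5
2 + 1/(162/5) = 2 + 5/162 = 329/162
1 + 1/(329/162) = 1 + 162/329 = 491/329
2 + 1/(491/329) = 2 + 329/491 = 1311/491
49 + 1/(1311/491) = 49 + 491/1311 = 64730/1311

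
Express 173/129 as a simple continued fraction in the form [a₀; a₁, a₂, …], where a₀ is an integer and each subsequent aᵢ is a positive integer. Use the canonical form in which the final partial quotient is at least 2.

173 ÷ 129 → quotient 1, remainder 44
129 ÷ 44 → quotient 2, remainder 41
44 ÷ 41 → quotient 1, remainder 3
41 ÷ 3 → quotient 13, remainder 2
3 ÷ 2 → quotient 1, remainder 1
2 ÷ 1 → quotient 2, remainder 0

[1; 2, 1, 13, 1, 2]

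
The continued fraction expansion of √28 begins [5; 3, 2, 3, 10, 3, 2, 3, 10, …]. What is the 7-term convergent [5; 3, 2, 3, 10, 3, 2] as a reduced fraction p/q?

9403/1777

a_0 = 5: 5/1
a_1 = 3: 16/3
a_2 = 2: 37/7
a_3 = 3: 127/24
a_4 = 10: 1307/247
a_5 = 3: 4048/765
a_6 = 2: 9403/1777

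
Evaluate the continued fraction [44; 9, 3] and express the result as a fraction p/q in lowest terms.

Use the convergent recurrence hₖ = aₖ·hₖ₋₁ + hₖ₋₂ (and likewise for the denominators kₖ):
a_0 = 44: 44/1
a_1 = 9: 397/9
a_2 = 3: 1235/28

1235/28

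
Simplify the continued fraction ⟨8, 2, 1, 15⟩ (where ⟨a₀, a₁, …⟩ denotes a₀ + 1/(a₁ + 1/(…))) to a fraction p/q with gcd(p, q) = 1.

Starting at the tail and folding back:
Start with 15.
1 + 1/(15/1) = 1 + 1/15 = 16/15
2 + 1/(16/15) = 2 + 15/16 = 47/16
8 + 1/(47/16) = 8 + 16/47 = 392/47

392/47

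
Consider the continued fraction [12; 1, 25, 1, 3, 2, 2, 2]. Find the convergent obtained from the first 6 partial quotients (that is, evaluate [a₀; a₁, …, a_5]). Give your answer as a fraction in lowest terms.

Start with 2.
3 + 1/(2/1) = 3 + 1/2 = 7/2
1 + 1/(7/2) = 1 + 2/7 = 9/7
25 + 1/(9/7) = 25 + 7/9 = 232/9
1 + 1/(232/9) = 1 + 9/232 = 241/232
12 + 1/(241/232) = 12 + 232/241 = 3124/241

3124/241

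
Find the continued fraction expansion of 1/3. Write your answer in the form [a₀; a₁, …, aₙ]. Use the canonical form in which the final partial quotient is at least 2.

[0; 3]

Run the Euclidean algorithm, recording each quotient:
1 ÷ 3 → quotient 0, remainder 1
3 ÷ 1 → quotient 3, remainder 0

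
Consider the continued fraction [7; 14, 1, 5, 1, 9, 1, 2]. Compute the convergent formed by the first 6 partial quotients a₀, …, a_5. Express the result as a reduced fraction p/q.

Collapse the nested fraction from the inside out:
Start with 9.
1 + 1/(9/1) = 1 + 1/9 = 10/9
5 + 1/(10/9) = 5 + 9/10 = 59/10
1 + 1/(59/10) = 1 + 10/59 = 69/59
14 + 1/(69/59) = 14 + 59/69 = 1025/69
7 + 1/(1025/69) = 7 + 69/1025 = 7244/1025

7244/1025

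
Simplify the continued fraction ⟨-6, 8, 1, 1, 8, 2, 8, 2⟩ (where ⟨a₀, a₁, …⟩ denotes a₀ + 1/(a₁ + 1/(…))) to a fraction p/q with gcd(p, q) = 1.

Work from the innermost term outward:
Start with 2.
8 + 1/(2/1) = 8 + 1/2 = 17/2
2 + 1/(17/2) = 2 + 2/17 = 36/17
8 + 1/(36/17) = 8 + 17/36 = 305/36
1 + 1/(305/36) = 1 + 36/305 = 341/305
1 + 1/(341/305) = 1 + 305/341 = 646/341
8 + 1/(646/341) = 8 + 341/646 = 5509/646
-6 + 1/(5509/646) = -6 + 646/5509 = -32408/5509

-32408/5509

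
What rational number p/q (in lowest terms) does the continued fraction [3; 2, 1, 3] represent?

a_0 = 3: 3/1
a_1 = 2: 7/2
a_2 = 1: 10/3
a_3 = 3: 37/11

37/11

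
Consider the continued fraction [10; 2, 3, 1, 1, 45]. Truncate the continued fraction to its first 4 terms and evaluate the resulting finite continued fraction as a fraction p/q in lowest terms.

Start with 1.
3 + 1/(1/1) = 3 + 1/1 = 4/1
2 + 1/(4/1) = 2 + 1/4 = 9/4
10 + 1/(9/4) = 10 + 4/9 = 94/9

94/9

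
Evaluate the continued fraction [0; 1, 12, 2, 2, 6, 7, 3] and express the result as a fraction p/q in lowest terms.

8920/9639

Start with 3.
7 + 1/(3/1) = 7 + 1/3 = 22/3
6 + 1/(22/3) = 6 + 3/22 = 135/22
2 + 1/(135/22) = 2 + 22/135 = 292/135
2 + 1/(292/135) = 2 + 135/292 = 719/292
12 + 1/(719/292) = 12 + 292/719 = 8920/719
1 + 1/(8920/719) = 1 + 719/8920 = 9639/8920
0 + 1/(9639/8920) = 0 + 8920/9639 = 8920/9639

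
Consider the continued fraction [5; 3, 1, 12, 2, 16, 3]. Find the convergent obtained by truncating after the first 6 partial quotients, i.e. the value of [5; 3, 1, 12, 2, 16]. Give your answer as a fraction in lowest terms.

Work from the innermost term outward:
Start with 16.
2 + 1/(16/1) = 2 + 1/16 = 33/16
12 + 1/(33/16) = 12 + 16/33 = 412/33
1 + 1/(412/33) = 1 + 33/412 = 445/412
3 + 1/(445/412) = 3 + 412/445 = 1747/445
5 + 1/(1747/445) = 5 + 445/1747 = 9180/1747

9180/1747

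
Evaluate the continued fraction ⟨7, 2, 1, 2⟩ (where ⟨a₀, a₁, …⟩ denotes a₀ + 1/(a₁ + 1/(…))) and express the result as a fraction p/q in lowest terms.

Start with 2.
1 + 1/(2/1) = 1 + 1/2 = 3/2
2 + 1/(3/2) = 2 + 2/3 = 8/3
7 + 1/(8/3) = 7 + 3/8 = 59/8

59/8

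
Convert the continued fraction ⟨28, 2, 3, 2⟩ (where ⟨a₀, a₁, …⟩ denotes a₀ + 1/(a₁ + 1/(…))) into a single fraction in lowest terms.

455/16

Compute successive convergents:
a_0 = 28: 28/1
a_1 = 2: 57/2
a_2 = 3: 199/7
a_3 = 2: 455/16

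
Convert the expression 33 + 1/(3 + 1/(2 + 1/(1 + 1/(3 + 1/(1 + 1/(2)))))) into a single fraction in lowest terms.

Collapse the nested fraction from the inside out:
Start with 2.
1 + 1/(2/1) = 1 + 1/2 = 3/2
3 + 1/(3/2) = 3 + 2/3 = 11/3
1 + 1/(11/3) = 1 + 3/11 = 14/11
2 + 1/(14/11) = 2 + 11/14 = 39/14
3 + 1/(39/14) = 3 + 14/39 = 131/39
33 + 1/(131/39) = 33 + 39/131 = 4362/131

4362/131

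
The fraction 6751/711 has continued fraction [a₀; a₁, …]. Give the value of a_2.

Run the Euclidean algorithm, recording each quotient:
6751 = 9·711 + 352, so a_0 = 9
711 = 2·352 + 7, so a_1 = 2
352 = 50·7 + 2, so a_2 = 50

50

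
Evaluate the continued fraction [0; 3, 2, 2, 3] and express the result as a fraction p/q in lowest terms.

Start with 3.
2 + 1/(3/1) = 2 + 1/3 = 7/3
2 + 1/(7/3) = 2 + 3/7 = 17/7
3 + 1/(17/7) = 3 + 7/17 = 58/17
0 + 1/(58/17) = 0 + 17/58 = 17/58

17/58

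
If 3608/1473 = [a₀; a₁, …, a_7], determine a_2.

⌊3608/1473⌋ = 2, remainder 662
⌊1473/662⌋ = 2, remainder 149
⌊662/149⌋ = 4, remainder 66

4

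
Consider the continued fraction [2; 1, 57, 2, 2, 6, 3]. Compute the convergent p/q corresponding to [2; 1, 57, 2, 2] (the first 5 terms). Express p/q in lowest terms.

871/292

a_0 = 2: 2/1
a_1 = 1: 3/1
a_2 = 57: 173/58
a_3 = 2: 349/117
a_4 = 2: 871/292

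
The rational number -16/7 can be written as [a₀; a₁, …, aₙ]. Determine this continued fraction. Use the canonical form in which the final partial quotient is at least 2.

⌊-16/7⌋ = -3, remainder 5
⌊7/5⌋ = 1, remainder 2
⌊5/2⌋ = 2, remainder 1
⌊2/1⌋ = 2, remainder 0

[-3; 1, 2, 2]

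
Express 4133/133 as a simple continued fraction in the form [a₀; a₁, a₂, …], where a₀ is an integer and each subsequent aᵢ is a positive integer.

[31; 13, 3, 3]

Repeatedly divide and take the remainder:
⌊4133/133⌋ = 31, remainder 10
⌊133/10⌋ = 13, remainder 3
⌊10/3⌋ = 3, remainder 1
⌊3/1⌋ = 3, remainder 0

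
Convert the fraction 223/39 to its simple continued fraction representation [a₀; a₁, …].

[5; 1, 2, 1, 1, 5]

⌊223/39⌋ = 5, remainder 28
⌊39/28⌋ = 1, remainder 11
⌊28/11⌋ = 2, remainder 6
⌊11/6⌋ = 1, remainder 5
⌊6/5⌋ = 1, remainder 1
⌊5/1⌋ = 5, remainder 0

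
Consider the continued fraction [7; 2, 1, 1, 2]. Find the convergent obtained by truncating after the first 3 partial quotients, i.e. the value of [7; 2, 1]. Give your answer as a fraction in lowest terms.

Collapse the nested fraction from the inside out:
Start with 1.
2 + 1/(1/1) = 2 + 1/1 = 3/1
7 + 1/(3/1) = 7 + 1/3 = 22/3

22/3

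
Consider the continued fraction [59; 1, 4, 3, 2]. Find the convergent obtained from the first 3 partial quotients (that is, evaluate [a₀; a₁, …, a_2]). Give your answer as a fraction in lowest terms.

a_0 = 59: 59/1
a_1 = 1: 60/1
a_2 = 4: 299/5

299/5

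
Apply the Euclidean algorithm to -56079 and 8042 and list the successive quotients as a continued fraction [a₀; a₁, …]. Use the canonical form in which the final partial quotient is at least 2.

-56079 ÷ 8042 → quotient -7, remainder 215
8042 ÷ 215 → quotient 37, remainder 87
215 ÷ 87 → quotient 2, remainder 41
87 ÷ 41 → quotient 2, remainder 5
41 ÷ 5 → quotient 8, remainder 1
5 ÷ 1 → quotient 5, remainder 0

[-7; 37, 2, 2, 8, 5]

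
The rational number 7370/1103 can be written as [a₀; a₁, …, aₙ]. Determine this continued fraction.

[6; 1, 2, 7, 50]

7370 ÷ 1103 → quotient 6, remainder 752
1103 ÷ 752 → quotient 1, remainder 351
752 ÷ 351 → quotient 2, remainder 50
351 ÷ 50 → quotient 7, remainder 1
50 ÷ 1 → quotient 50, remainder 0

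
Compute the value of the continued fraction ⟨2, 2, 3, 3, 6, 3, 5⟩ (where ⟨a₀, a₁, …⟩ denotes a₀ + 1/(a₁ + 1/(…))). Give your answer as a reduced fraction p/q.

a_0 = 2: 2/1
a_1 = 2: 5/2
a_2 = 3: 17/7
a_3 = 3: 56/23
a_4 = 6: 353/145
a_5 = 3: 1115/458
a_6 = 5: 5928/2435

5928/2435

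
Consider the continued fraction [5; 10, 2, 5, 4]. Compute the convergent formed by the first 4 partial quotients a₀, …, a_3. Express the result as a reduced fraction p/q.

586/115

Collapse the nested fraction from the inside out:
Start with 5.
2 + 1/(5/1) = 2 + 1/5 = 11/5
10 + 1/(11/5) = 10 + 5/11 = 115/11
5 + 1/(115/11) = 5 + 11/115 = 586/115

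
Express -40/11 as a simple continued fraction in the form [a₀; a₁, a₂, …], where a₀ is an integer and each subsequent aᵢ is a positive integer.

-40 = -4·11 + 4, so a_0 = -4
11 = 2·4 + 3, so a_1 = 2
4 = 1·3 + 1, so a_2 = 1
3 = 3·1 + 0, so a_3 = 3

[-4; 2, 1, 3]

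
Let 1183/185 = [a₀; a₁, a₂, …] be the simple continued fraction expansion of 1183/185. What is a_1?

2

1183 = 6·185 + 73, so a_0 = 6
185 = 2·73 + 39, so a_1 = 2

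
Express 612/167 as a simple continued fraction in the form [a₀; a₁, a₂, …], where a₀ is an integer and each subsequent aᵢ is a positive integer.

Repeatedly divide and take the remainder:
⌊612/167⌋ = 3, remainder 111
⌊167/111⌋ = 1, remainder 56
⌊111/56⌋ = 1, remainder 55
⌊56/55⌋ = 1, remainder 1
⌊55/1⌋ = 55, remainder 0

[3; 1, 1, 1, 55]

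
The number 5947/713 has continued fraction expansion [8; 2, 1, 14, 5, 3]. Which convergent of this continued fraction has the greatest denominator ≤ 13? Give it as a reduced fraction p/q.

25/3

List convergents until the denominator exceeds the bound:
a_0 = 8: 8/1  (≤ bound)
a_1 = 2: 17/2  (≤ bound)
a_2 = 1: 25/3  (≤ bound)
a_3 = 14: 367/44  (> 13, stop)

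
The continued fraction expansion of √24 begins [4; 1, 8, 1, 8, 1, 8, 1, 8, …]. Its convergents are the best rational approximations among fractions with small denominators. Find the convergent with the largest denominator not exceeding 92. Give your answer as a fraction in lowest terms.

436/89

a_0 = 4: 4/1  (≤ bound)
a_1 = 1: 5/1  (≤ bound)
a_2 = 8: 44/9  (≤ bound)
a_3 = 1: 49/10  (≤ bound)
a_4 = 8: 436/89  (≤ bound)
a_5 = 1: 485/99  (> 92, stop)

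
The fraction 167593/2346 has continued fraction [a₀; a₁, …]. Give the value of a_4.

⌊167593/2346⌋ = 71, remainder 1027
⌊2346/1027⌋ = 2, remainder 292
⌊1027/292⌋ = 3, remainder 151
⌊292/151⌋ = 1, remainder 141
⌊151/141⌋ = 1, remainder 10

1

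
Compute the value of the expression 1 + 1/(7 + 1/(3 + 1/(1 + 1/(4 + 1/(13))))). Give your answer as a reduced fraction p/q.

Start with 13.
4 + 1/(13/1) = 4 + 1/13 = 53/13
1 + 1/(53/13) = 1 + 13/53 = 66/53
3 + 1/(66/53) = 3 + 53/66 = 251/66
7 + 1/(251/66) = 7 + 66/251 = 1823/251
1 + 1/(1823/251) = 1 + 251/1823 = 2074/1823

2074/1823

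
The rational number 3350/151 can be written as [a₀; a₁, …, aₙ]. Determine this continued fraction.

[22; 5, 2, 1, 1, 5]

Run the Euclidean algorithm, recording each quotient:
3350 = 22·151 + 28, so a_0 = 22
151 = 5·28 + 11, so a_1 = 5
28 = 2·11 + 6, so a_2 = 2
11 = 1·6 + 5, so a_3 = 1
6 = 1·5 + 1, so a_4 = 1
5 = 5·1 + 0, so a_5 = 5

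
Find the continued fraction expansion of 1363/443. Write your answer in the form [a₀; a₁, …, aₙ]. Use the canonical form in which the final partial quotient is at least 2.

⌊1363/443⌋ = 3, remainder 34
⌊443/34⌋ = 13, remainder 1
⌊34/1⌋ = 34, remainder 0

[3; 13, 34]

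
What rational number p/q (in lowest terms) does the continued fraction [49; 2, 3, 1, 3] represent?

Start with 3.
1 + 1/(3/1) = 1 + 1/3 = 4/3
3 + 1/(4/3) = 3 + 3/4 = 15/4
2 + 1/(15/4) = 2 + 4/15 = 34/15
49 + 1/(34/15) = 49 + 15/34 = 1681/34

1681/34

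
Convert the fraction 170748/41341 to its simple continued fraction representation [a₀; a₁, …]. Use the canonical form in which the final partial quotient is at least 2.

170748 = 4·41341 + 5384, so a_0 = 4
41341 = 7·5384 + 3653, so a_1 = 7
5384 = 1·3653 + 1731, so a_2 = 1
3653 = 2·1731 + 191, so a_3 = 2
1731 = 9·191 + 12, so a_4 = 9
191 = 15·12 + 11, so a_5 = 15
12 = 1·11 + 1, so a_6 = 1
11 = 11·1 + 0, so a_7 = 11

[4; 7, 1, 2, 9, 15, 1, 11]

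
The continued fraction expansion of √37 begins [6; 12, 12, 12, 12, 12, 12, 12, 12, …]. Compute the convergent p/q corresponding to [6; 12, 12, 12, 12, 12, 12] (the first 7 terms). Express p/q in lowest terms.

18798954/3090529

a_0 = 6: 6/1
a_1 = 12: 73/12
a_2 = 12: 882/145
a_3 = 12: 10657/1752
a_4 = 12: 128766/21169
a_5 = 12: 1555849/255780
a_6 = 12: 18798954/3090529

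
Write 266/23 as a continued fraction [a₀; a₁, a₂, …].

[11; 1, 1, 3, 3]

Apply division with remainder until the remainder is 0:
266 = 11·23 + 13, so a_0 = 11
23 = 1·13 + 10, so a_1 = 1
13 = 1·10 + 3, so a_2 = 1
10 = 3·3 + 1, so a_3 = 3
3 = 3·1 + 0, so a_4 = 3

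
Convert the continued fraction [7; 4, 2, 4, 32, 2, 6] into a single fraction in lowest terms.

Use the convergent recurrence hₖ = aₖ·hₖ₋₁ + hₖ₋₂ (and likewise for the denominators kₖ):
a_0 = 7: 7/1
a_1 = 4: 29/4
a_2 = 2: 65/9
a_3 = 4: 289/40
a_4 = 32: 9313/1289
a_5 = 2: 18915/2618
a_6 = 6: 122803/16997

122803/16997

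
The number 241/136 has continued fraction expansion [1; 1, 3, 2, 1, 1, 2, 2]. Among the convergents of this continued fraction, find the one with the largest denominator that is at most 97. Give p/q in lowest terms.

101/57

List convergents until the denominator exceeds the bound:
a_0 = 1: 1/1  (≤ bound)
a_1 = 1: 2/1  (≤ bound)
a_2 = 3: 7/4  (≤ bound)
a_3 = 2: 16/9  (≤ bound)
a_4 = 1: 23/13  (≤ bound)
a_5 = 1: 39/22  (≤ bound)
a_6 = 2: 101/57  (≤ bound)
a_7 = 2: 241/136  (> 97, stop)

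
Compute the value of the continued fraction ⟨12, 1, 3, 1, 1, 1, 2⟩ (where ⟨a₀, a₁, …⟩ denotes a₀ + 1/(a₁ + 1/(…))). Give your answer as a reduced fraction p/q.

473/37

Start with 2.
1 + 1/(2/1) = 1 + 1/2 = 3/2
1 + 1/(3/2) = 1 + 2/3 = 5/3
1 + 1/(5/3) = 1 + 3/5 = 8/5
3 + 1/(8/5) = 3 + 5/8 = 29/8
1 + 1/(29/8) = 1 + 8/29 = 37/29
12 + 1/(37/29) = 12 + 29/37 = 473/37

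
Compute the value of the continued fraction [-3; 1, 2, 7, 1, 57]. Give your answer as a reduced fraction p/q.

-3357/1447

Start with 57.
1 + 1/(57/1) = 1 + 1/57 = 58/57
7 + 1/(58/57) = 7 + 57/58 = 463/58
2 + 1/(463/58) = 2 + 58/463 = 984/463
1 + 1/(984/463) = 1 + 463/984 = 1447/984
-3 + 1/(1447/984) = -3 + 984/1447 = -3357/1447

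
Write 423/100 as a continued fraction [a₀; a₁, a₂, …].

[4; 4, 2, 1, 7]

Run the Euclidean algorithm, recording each quotient:
423 = 4·100 + 23, so a_0 = 4
100 = 4·23 + 8, so a_1 = 4
23 = 2·8 + 7, so a_2 = 2
8 = 1·7 + 1, so a_3 = 1
7 = 7·1 + 0, so a_4 = 7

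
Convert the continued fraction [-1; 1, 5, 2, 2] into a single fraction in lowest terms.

Start with 2.
2 + 1/(2/1) = 2 + 1/2 = 5/2
5 + 1/(5/2) = 5 + 2/5 = 27/5
1 + 1/(27/5) = 1 + 5/27 = 32/27
-1 + 1/(32/27) = -1 + 27/32 = -5/32

-5/32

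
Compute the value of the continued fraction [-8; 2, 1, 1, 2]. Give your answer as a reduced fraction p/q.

-99/13

a_0 = -8: -8/1
a_1 = 2: -15/2
a_2 = 1: -23/3
a_3 = 1: -38/5
a_4 = 2: -99/13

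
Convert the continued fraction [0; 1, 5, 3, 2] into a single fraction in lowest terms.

Build up convergents one term at a time:
a_0 = 0: 0/1
a_1 = 1: 1/1
a_2 = 5: 5/6
a_3 = 3: 16/19
a_4 = 2: 37/44

37/44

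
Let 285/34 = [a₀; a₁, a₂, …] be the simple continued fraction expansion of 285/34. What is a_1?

⌊285/34⌋ = 8, remainder 13
⌊34/13⌋ = 2, remainder 8

2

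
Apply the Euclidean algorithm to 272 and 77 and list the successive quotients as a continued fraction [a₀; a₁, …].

[3; 1, 1, 7, 5]

272 ÷ 77 → quotient 3, remainder 41
77 ÷ 41 → quotient 1, remainder 36
41 ÷ 36 → quotient 1, remainder 5
36 ÷ 5 → quotient 7, remainder 1
5 ÷ 1 → quotient 5, remainder 0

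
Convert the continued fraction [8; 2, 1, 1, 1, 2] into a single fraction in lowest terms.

a_0 = 8: 8/1
a_1 = 2: 17/2
a_2 = 1: 25/3
a_3 = 1: 42/5
a_4 = 1: 67/8
a_5 = 2: 176/21

176/21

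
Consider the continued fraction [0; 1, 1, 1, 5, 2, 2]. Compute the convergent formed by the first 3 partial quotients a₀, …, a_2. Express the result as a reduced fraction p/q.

Work from the innermost term outward:
Start with 1.
1 + 1/(1/1) = 1 + 1/1 = 2/1
0 + 1/(2/1) = 0 + 1/2 = 1/2

1/2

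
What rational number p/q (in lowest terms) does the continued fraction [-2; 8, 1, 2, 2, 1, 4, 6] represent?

-4790/2541

Work from the innermost term outward:
Start with 6.
4 + 1/(6/1) = 4 + 1/6 = 25/6
1 + 1/(25/6) = 1 + 6/25 = 31/25
2 + 1/(31/25) = 2 + 25/31 = 87/31
2 + 1/(87/31) = 2 + 31/87 = 205/87
1 + 1/(205/87) = 1 + 87/205 = 292/205
8 + 1/(292/205) = 8 + 205/292 = 2541/292
-2 + 1/(2541/292) = -2 + 292/2541 = -4790/2541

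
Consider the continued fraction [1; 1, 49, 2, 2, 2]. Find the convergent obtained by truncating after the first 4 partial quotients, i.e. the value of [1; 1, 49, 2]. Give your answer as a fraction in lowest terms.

Start with 2.
49 + 1/(2/1) = 49 + 1/2 = 99/2
1 + 1/(99/2) = 1 + 2/99 = 101/99
1 + 1/(101/99) = 1 + 99/101 = 200/101

200/101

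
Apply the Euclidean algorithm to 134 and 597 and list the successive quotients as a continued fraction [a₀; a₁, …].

[0; 4, 2, 5, 12]

⌊134/597⌋ = 0, remainder 134
⌊597/134⌋ = 4, remainder 61
⌊134/61⌋ = 2, remainder 12
⌊61/12⌋ = 5, remainder 1
⌊12/1⌋ = 12, remainder 0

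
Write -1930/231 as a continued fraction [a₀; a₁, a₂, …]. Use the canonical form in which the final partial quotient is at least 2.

[-9; 1, 1, 1, 4, 2, 7]

Run the Euclidean algorithm, recording each quotient:
-1930 = -9·231 + 149, so a_0 = -9
231 = 1·149 + 82, so a_1 = 1
149 = 1·82 + 67, so a_2 = 1
82 = 1·67 + 15, so a_3 = 1
67 = 4·15 + 7, so a_4 = 4
15 = 2·7 + 1, so a_5 = 2
7 = 7·1 + 0, so a_6 = 7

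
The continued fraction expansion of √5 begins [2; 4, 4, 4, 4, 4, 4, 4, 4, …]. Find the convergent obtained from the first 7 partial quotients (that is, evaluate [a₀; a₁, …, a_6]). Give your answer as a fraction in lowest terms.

12238/5473

Compute successive convergents:
a_0 = 2: 2/1
a_1 = 4: 9/4
a_2 = 4: 38/17
a_3 = 4: 161/72
a_4 = 4: 682/305
a_5 = 4: 2889/1292
a_6 = 4: 12238/5473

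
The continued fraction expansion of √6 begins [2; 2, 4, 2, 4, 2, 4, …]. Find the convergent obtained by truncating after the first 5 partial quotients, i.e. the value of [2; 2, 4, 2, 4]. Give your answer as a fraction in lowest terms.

218/89

Start with 4.
2 + 1/(4/1) = 2 + 1/4 = 9/4
4 + 1/(9/4) = 4 + 4/9 = 40/9
2 + 1/(40/9) = 2 + 9/40 = 89/40
2 + 1/(89/40) = 2 + 40/89 = 218/89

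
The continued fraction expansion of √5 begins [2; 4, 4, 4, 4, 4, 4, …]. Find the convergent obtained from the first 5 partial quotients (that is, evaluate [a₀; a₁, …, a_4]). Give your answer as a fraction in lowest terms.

682/305

Start with 4.
4 + 1/(4/1) = 4 + 1/4 = 17/4
4 + 1/(17/4) = 4 + 4/17 = 72/17
4 + 1/(72/17) = 4 + 17/72 = 305/72
2 + 1/(305/72) = 2 + 72/305 = 682/305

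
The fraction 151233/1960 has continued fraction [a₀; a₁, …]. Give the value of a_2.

Repeatedly divide and take the remainder:
151233 ÷ 1960 → quotient 77, remainder 313
1960 ÷ 313 → quotient 6, remainder 82
313 ÷ 82 → quotient 3, remainder 67

3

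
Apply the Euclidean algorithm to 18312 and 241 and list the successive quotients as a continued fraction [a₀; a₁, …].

[75; 1, 59, 4]

18312 = 75·241 + 237, so a_0 = 75
241 = 1·237 + 4, so a_1 = 1
237 = 59·4 + 1, so a_2 = 59
4 = 4·1 + 0, so a_3 = 4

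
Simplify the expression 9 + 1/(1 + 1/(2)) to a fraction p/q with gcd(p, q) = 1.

29/3

Starting at the tail and folding back:
Start with 2.
1 + 1/(2/1) = 1 + 1/2 = 3/2
9 + 1/(3/2) = 9 + 2/3 = 29/3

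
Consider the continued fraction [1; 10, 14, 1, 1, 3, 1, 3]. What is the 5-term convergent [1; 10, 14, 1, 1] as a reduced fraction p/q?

321/292

Build up convergents one term at a time:
a_0 = 1: 1/1
a_1 = 10: 11/10
a_2 = 14: 155/141
a_3 = 1: 166/151
a_4 = 1: 321/292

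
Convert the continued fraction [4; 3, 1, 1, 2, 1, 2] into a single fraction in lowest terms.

291/68

a_0 = 4: 4/1
a_1 = 3: 13/3
a_2 = 1: 17/4
a_3 = 1: 30/7
a_4 = 2: 77/18
a_5 = 1: 107/25
a_6 = 2: 291/68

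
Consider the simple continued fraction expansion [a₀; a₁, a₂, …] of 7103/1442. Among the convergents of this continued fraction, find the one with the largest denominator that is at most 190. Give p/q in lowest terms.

133/27

List convergents until the denominator exceeds the bound:
a_0 = 4: 4/1  (≤ bound)
a_1 = 1: 5/1  (≤ bound)
a_2 = 12: 64/13  (≤ bound)
a_3 = 2: 133/27  (≤ bound)
a_4 = 10: 1394/283  (> 190, stop)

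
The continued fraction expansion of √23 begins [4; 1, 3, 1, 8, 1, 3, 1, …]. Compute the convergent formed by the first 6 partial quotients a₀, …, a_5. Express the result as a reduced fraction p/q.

235/49

a_0 = 4: 4/1
a_1 = 1: 5/1
a_2 = 3: 19/4
a_3 = 1: 24/5
a_4 = 8: 211/44
a_5 = 1: 235/49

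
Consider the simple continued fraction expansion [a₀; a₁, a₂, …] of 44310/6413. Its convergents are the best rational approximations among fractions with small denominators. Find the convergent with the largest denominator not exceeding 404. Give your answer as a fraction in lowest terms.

a_0 = 6: 6/1  (≤ bound)
a_1 = 1: 7/1  (≤ bound)
a_2 = 10: 76/11  (≤ bound)
a_3 = 26: 1983/287  (≤ bound)
a_4 = 2: 4042/585  (> 404, stop)

1983/287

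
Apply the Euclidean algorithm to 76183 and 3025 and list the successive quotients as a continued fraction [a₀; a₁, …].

[25; 5, 2, 2, 1, 2, 29]

76183 = 25·3025 + 558, so a_0 = 25
3025 = 5·558 + 235, so a_1 = 5
558 = 2·235 + 88, so a_2 = 2
235 = 2·88 + 59, so a_3 = 2
88 = 1·59 + 29, so a_4 = 1
59 = 2·29 + 1, so a_5 = 2
29 = 29·1 + 0, so a_6 = 29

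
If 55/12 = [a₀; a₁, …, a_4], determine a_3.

⌊55/12⌋ = 4, remainder 7
⌊12/7⌋ = 1, remainder 5
⌊7/5⌋ = 1, remainder 2
⌊5/2⌋ = 2, remainder 1

2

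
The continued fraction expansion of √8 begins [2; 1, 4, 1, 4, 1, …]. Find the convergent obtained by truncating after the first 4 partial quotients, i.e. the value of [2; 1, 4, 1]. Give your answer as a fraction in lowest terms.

a_0 = 2: 2/1
a_1 = 1: 3/1
a_2 = 4: 14/5
a_3 = 1: 17/6

17/6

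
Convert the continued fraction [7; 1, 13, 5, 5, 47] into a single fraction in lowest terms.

Build up convergents one term at a time:
a_0 = 7: 7/1
a_1 = 1: 8/1
a_2 = 13: 111/14
a_3 = 5: 563/71
a_4 = 5: 2926/369
a_5 = 47: 138085/17414

138085/17414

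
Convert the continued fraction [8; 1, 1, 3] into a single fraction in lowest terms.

Start with 3.
1 + 1/(3/1) = 1 + 1/3 = 4/3
1 + 1/(4/3) = 1 + 3/4 = 7/4
8 + 1/(7/4) = 8 + 4/7 = 60/7

60/7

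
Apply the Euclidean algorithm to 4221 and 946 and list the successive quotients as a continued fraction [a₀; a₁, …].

4221 ÷ 946 → quotient 4, remainder 437
946 ÷ 437 → quotient 2, remainder 72
437 ÷ 72 → quotient 6, remainder 5
72 ÷ 5 → quotient 14, remainder 2
5 ÷ 2 → quotient 2, remainder 1
2 ÷ 1 → quotient 2, remainder 0

[4; 2, 6, 14, 2, 2]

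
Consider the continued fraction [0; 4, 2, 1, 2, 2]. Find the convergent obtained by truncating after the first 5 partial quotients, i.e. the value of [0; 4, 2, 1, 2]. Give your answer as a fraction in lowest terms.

8/35

Start with 2.
1 + 1/(2/1) = 1 + 1/2 = 3/2
2 + 1/(3/2) = 2 + 2/3 = 8/3
4 + 1/(8/3) = 4 + 3/8 = 35/8
0 + 1/(35/8) = 0 + 8/35 = 8/35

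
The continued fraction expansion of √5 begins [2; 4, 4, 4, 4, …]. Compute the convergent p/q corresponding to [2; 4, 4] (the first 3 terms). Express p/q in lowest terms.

38/17

Start with 4.
4 + 1/(4/1) = 4 + 1/4 = 17/4
2 + 1/(17/4) = 2 + 4/17 = 38/17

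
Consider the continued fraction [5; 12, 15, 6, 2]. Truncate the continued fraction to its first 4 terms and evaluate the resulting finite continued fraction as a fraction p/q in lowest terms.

a_0 = 5: 5/1
a_1 = 12: 61/12
a_2 = 15: 920/181
a_3 = 6: 5581/1098

5581/1098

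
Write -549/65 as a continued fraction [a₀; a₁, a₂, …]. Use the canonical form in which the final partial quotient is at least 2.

-549 ÷ 65 → quotient -9, remainder 36
65 ÷ 36 → quotient 1, remainder 29
36 ÷ 29 → quotient 1, remainder 7
29 ÷ 7 → quotient 4, remainder 1
7 ÷ 1 → quotient 7, remainder 0

[-9; 1, 1, 4, 7]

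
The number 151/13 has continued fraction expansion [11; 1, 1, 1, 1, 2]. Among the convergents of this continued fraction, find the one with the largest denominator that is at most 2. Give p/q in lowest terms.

List convergents until the denominator exceeds the bound:
a_0 = 11: 11/1  (≤ bound)
a_1 = 1: 12/1  (≤ bound)
a_2 = 1: 23/2  (≤ bound)
a_3 = 1: 35/3  (> 2, stop)

23/2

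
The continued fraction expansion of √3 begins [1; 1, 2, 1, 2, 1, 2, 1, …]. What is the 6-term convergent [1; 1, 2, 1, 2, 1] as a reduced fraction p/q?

Start with 1.
2 + 1/(1/1) = 2 + 1/1 = 3/1
1 + 1/(3/1) = 1 + 1/3 = 4/3
2 + 1/(4/3) = 2 + 3/4 = 11/4
1 + 1/(11/4) = 1 + 4/11 = 15/11
1 + 1/(15/11) = 1 + 11/15 = 26/15

26/15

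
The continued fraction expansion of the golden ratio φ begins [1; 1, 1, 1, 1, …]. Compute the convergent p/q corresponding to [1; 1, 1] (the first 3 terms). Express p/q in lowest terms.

a_0 = 1: 1/1
a_1 = 1: 2/1
a_2 = 1: 3/2

3/2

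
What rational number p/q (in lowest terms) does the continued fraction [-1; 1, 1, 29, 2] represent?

-59/120

Start with 2.
29 + 1/(2/1) = 29 + 1/2 = 59/2
1 + 1/(59/2) = 1 + 2/59 = 61/59
1 + 1/(61/59) = 1 + 59/61 = 120/61
-1 + 1/(120/61) = -1 + 61/120 = -59/120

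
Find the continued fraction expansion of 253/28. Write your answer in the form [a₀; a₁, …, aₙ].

Apply division with remainder until the remainder is 0:
253 = 9·28 + 1, so a_0 = 9
28 = 28·1 + 0, so a_1 = 28

[9; 28]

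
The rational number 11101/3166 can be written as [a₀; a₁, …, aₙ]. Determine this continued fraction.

[3; 1, 1, 39, 13, 3]

Run the Euclidean algorithm, recording each quotient:
11101 = 3·3166 + 1603, so a_0 = 3
3166 = 1·1603 + 1563, so a_1 = 1
1603 = 1·1563 + 40, so a_2 = 1
1563 = 39·40 + 3, so a_3 = 39
40 = 13·3 + 1, so a_4 = 13
3 = 3·1 + 0, so a_5 = 3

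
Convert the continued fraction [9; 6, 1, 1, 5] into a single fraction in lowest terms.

659/72

Starting at the tail and folding back:
Start with 5.
1 + 1/(5/1) = 1 + 1/5 = 6/5
1 + 1/(6/5) = 1 + 5/6 = 11/6
6 + 1/(11/6) = 6 + 6/11 = 72/11
9 + 1/(72/11) = 9 + 11/72 = 659/72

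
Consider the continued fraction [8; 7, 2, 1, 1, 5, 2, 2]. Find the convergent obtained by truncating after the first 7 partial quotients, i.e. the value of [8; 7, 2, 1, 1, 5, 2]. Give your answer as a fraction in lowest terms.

Work from the innermost term outward:
Start with 2.
5 + 1/(2/1) = 5 + 1/2 = 11/2
1 + 1/(11/2) = 1 + 2/11 = 13/11
1 + 1/(13/11) = 1 + 11/13 = 24/13
2 + 1/(24/13) = 2 + 13/24 = 61/24
7 + 1/(61/24) = 7 + 24/61 = 451/61
8 + 1/(451/61) = 8 + 61/451 = 3669/451

3669/451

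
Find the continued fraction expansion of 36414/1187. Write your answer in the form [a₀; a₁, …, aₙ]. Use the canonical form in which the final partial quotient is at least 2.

36414 = 30·1187 + 804, so a_0 = 30
1187 = 1·804 + 383, so a_1 = 1
804 = 2·383 + 38, so a_2 = 2
383 = 10·38 + 3, so a_3 = 10
38 = 12·3 + 2, so a_4 = 12
3 = 1·2 + 1, so a_5 = 1
2 = 2·1 + 0, so a_6 = 2

[30; 1, 2, 10, 12, 1, 2]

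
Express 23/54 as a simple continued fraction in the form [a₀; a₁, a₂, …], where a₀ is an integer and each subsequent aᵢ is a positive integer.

[0; 2, 2, 1, 7]

⌊23/54⌋ = 0, remainder 23
⌊54/23⌋ = 2, remainder 8
⌊23/8⌋ = 2, remainder 7
⌊8/7⌋ = 1, remainder 1
⌊7/1⌋ = 7, remainder 0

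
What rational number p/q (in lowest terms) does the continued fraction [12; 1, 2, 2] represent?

89/7

Use the convergent recurrence hₖ = aₖ·hₖ₋₁ + hₖ₋₂ (and likewise for the denominators kₖ):
a_0 = 12: 12/1
a_1 = 1: 13/1
a_2 = 2: 38/3
a_3 = 2: 89/7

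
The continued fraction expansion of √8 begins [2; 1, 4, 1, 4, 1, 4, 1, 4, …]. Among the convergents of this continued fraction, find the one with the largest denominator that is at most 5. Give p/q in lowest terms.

List convergents until the denominator exceeds the bound:
a_0 = 2: 2/1  (≤ bound)
a_1 = 1: 3/1  (≤ bound)
a_2 = 4: 14/5  (≤ bound)
a_3 = 1: 17/6  (> 5, stop)

14/5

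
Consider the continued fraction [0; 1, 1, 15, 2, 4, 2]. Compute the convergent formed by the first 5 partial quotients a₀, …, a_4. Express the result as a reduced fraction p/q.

a_0 = 0: 0/1
a_1 = 1: 1/1
a_2 = 1: 1/2
a_3 = 15: 16/31
a_4 = 2: 33/64

33/64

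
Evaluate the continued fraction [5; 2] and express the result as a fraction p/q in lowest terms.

Compute successive convergents:
a_0 = 5: 5/1
a_1 = 2: 11/2

11/2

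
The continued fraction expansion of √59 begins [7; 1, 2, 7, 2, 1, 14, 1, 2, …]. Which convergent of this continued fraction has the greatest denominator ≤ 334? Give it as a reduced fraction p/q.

a_0 = 7: 7/1  (≤ bound)
a_1 = 1: 8/1  (≤ bound)
a_2 = 2: 23/3  (≤ bound)
a_3 = 7: 169/22  (≤ bound)
a_4 = 2: 361/47  (≤ bound)
a_5 = 1: 530/69  (≤ bound)
a_6 = 14: 7781/1013  (> 334, stop)

530/69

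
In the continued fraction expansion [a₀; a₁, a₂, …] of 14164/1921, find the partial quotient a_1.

2

Apply division with remainder until the remainder is 0:
14164 = 7·1921 + 717, so a_0 = 7
1921 = 2·717 + 487, so a_1 = 2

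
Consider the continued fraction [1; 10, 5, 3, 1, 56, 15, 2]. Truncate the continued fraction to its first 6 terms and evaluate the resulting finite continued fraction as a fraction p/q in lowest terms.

Start with 56.
1 + 1/(56/1) = 1 + 1/56 = 57/56
3 + 1/(57/56) = 3 + 56/57 = 227/57
5 + 1/(227/57) = 5 + 57/227 = 1192/227
10 + 1/(1192/227) = 10 + 227/1192 = 12147/1192
1 + 1/(12147/1192) = 1 + 1192/12147 = 13339/12147

13339/12147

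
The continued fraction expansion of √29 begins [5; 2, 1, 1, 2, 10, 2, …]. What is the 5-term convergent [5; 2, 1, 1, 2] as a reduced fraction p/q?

70/13

a_0 = 5: 5/1
a_1 = 2: 11/2
a_2 = 1: 16/3
a_3 = 1: 27/5
a_4 = 2: 70/13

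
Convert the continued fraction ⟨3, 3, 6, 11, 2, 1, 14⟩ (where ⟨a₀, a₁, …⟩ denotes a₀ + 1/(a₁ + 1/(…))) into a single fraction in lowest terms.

Start with 14.
1 + 1/(14/1) = 1 + 1/14 = 15/14
2 + 1/(15/14) = 2 + 14/15 = 44/15
11 + 1/(44/15) = 11 + 15/44 = 499/44
6 + 1/(499/44) = 6 + 44/499 = 3038/499
3 + 1/(3038/499) = 3 + 499/3038 = 9613/3038
3 + 1/(9613/3038) = 3 + 3038/9613 = 31877/9613

31877/9613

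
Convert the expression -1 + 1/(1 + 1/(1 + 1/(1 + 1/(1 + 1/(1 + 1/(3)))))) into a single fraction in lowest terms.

-11/29

a_0 = -1: -1/1
a_1 = 1: 0/1
a_2 = 1: -1/2
a_3 = 1: -1/3
a_4 = 1: -2/5
a_5 = 1: -3/8
a_6 = 3: -11/29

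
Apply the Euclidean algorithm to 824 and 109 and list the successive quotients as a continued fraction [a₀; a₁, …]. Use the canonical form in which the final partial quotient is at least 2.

[7; 1, 1, 3, 1, 2, 4]

Apply division with remainder until the remainder is 0:
824 ÷ 109 → quotient 7, remainder 61
109 ÷ 61 → quotient 1, remainder 48
61 ÷ 48 → quotient 1, remainder 13
48 ÷ 13 → quotient 3, remainder 9
13 ÷ 9 → quotient 1, remainder 4
9 ÷ 4 → quotient 2, remainder 1
4 ÷ 1 → quotient 4, remainder 0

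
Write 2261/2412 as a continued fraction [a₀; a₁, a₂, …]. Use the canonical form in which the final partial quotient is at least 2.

Repeatedly divide and take the remainder:
⌊2261/2412⌋ = 0, remainder 2261
⌊2412/2261⌋ = 1, remainder 151
⌊2261/151⌋ = 14, remainder 147
⌊151/147⌋ = 1, remainder 4
⌊147/4⌋ = 36, remainder 3
⌊4/3⌋ = 1, remainder 1
⌊3/1⌋ = 3, remainder 0

[0; 1, 14, 1, 36, 1, 3]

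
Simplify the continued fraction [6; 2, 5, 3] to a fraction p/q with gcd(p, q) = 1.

a_0 = 6: 6/1
a_1 = 2: 13/2
a_2 = 5: 71/11
a_3 = 3: 226/35

226/35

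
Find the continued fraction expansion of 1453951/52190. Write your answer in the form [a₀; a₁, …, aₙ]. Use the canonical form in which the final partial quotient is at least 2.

[27; 1, 6, 12, 7, 7, 12]

Repeatedly divide and take the remainder:
1453951 = 27·52190 + 44821, so a_0 = 27
52190 = 1·44821 + 7369, so a_1 = 1
44821 = 6·7369 + 607, so a_2 = 6
7369 = 12·607 + 85, so a_3 = 12
607 = 7·85 + 12, so a_4 = 7
85 = 7·12 + 1, so a_5 = 7
12 = 12·1 + 0, so a_6 = 12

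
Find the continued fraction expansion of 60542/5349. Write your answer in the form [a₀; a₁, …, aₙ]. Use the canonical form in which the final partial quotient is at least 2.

60542 = 11·5349 + 1703, so a_0 = 11
5349 = 3·1703 + 240, so a_1 = 3
1703 = 7·240 + 23, so a_2 = 7
240 = 10·23 + 10, so a_3 = 10
23 = 2·10 + 3, so a_4 = 2
10 = 3·3 + 1, so a_5 = 3
3 = 3·1 + 0, so a_6 = 3

[11; 3, 7, 10, 2, 3, 3]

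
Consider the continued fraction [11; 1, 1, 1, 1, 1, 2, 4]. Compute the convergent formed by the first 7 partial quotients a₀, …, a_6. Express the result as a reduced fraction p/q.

244/21

a_0 = 11: 11/1
a_1 = 1: 12/1
a_2 = 1: 23/2
a_3 = 1: 35/3
a_4 = 1: 58/5
a_5 = 1: 93/8
a_6 = 2: 244/21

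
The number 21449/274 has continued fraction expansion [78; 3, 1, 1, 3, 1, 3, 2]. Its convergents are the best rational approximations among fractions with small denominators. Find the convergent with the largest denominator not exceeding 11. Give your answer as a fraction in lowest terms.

List convergents until the denominator exceeds the bound:
a_0 = 78: 78/1  (≤ bound)
a_1 = 3: 235/3  (≤ bound)
a_2 = 1: 313/4  (≤ bound)
a_3 = 1: 548/7  (≤ bound)
a_4 = 3: 1957/25  (> 11, stop)

548/7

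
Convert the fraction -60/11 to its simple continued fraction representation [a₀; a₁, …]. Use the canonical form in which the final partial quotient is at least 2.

[-6; 1, 1, 5]

Repeatedly divide and take the remainder:
-60 = -6·11 + 6, so a_0 = -6
11 = 1·6 + 5, so a_1 = 1
6 = 1·5 + 1, so a_2 = 1
5 = 5·1 + 0, so a_3 = 5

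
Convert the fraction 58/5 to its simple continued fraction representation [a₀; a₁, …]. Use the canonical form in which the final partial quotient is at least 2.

Run the Euclidean algorithm, recording each quotient:
⌊58/5⌋ = 11, remainder 3
⌊5/3⌋ = 1, remainder 2
⌊3/2⌋ = 1, remainder 1
⌊2/1⌋ = 2, remainder 0

[11; 1, 1, 2]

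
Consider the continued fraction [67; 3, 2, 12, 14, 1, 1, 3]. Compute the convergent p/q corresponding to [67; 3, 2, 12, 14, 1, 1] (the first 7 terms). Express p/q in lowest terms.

Collapse the nested fraction from the inside out:
Start with 1.
1 + 1/(1/1) = 1 + 1/1 = 2/1
14 + 1/(2/1) = 14 + 1/2 = 29/2
12 + 1/(29/2) = 12 + 2/29 = 350/29
2 + 1/(350/29) = 2 + 29/350 = 729/350
3 + 1/(729/350) = 3 + 350/729 = 2537/729
67 + 1/(2537/729) = 67 + 729/2537 = 170708/2537

170708/2537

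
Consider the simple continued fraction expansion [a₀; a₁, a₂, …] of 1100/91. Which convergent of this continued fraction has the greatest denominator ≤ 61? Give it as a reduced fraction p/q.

411/34

a_0 = 12: 12/1  (≤ bound)
a_1 = 11: 133/11  (≤ bound)
a_2 = 2: 278/23  (≤ bound)
a_3 = 1: 411/34  (≤ bound)
a_4 = 2: 1100/91  (> 61, stop)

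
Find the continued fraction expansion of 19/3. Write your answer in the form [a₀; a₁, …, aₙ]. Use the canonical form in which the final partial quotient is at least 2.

[6; 3]

19 = 6·3 + 1, so a_0 = 6
3 = 3·1 + 0, so a_1 = 3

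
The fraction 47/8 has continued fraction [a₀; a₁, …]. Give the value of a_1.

Repeatedly divide and take the remainder:
47 ÷ 8 → quotient 5, remainder 7
8 ÷ 7 → quotient 1, remainder 1

1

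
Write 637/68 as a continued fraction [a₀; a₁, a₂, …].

[9; 2, 1, 2, 1, 1, 3]

637 ÷ 68 → quotient 9, remainder 25
68 ÷ 25 → quotient 2, remainder 18
25 ÷ 18 → quotient 1, remainder 7
18 ÷ 7 → quotient 2, remainder 4
7 ÷ 4 → quotient 1, remainder 3
4 ÷ 3 → quotient 1, remainder 1
3 ÷ 1 → quotient 3, remainder 0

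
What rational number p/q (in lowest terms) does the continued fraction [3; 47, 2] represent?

287/95

a_0 = 3: 3/1
a_1 = 47: 142/47
a_2 = 2: 287/95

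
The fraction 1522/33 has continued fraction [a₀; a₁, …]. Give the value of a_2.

4

Apply division with remainder until the remainder is 0:
⌊1522/33⌋ = 46, remainder 4
⌊33/4⌋ = 8, remainder 1
⌊4/1⌋ = 4, remainder 0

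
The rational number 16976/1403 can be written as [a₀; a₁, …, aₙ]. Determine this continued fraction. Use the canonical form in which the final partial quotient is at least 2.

[12; 10, 46, 1, 2]

⌊16976/1403⌋ = 12, remainder 140
⌊1403/140⌋ = 10, remainder 3
⌊140/3⌋ = 46, remainder 2
⌊3/2⌋ = 1, remainder 1
⌊2/1⌋ = 2, remainder 0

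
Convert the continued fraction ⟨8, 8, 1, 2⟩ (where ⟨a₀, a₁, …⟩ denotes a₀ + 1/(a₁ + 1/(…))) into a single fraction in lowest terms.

211/26

Start with 2.
1 + 1/(2/1) = 1 + 1/2 = 3/2
8 + 1/(3/2) = 8 + 2/3 = 26/3
8 + 1/(26/3) = 8 + 3/26 = 211/26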